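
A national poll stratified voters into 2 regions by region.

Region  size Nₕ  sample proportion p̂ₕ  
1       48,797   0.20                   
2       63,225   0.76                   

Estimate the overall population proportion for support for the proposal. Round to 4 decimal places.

N = 48797 + 63225 = 112022.
Overall proportion = Σ (Nₕ/N)·p̂ₕ.
Σ Nₕp̂ₕ = 9759.4 + 48051 = 57810.4.
57810.4 / 112022 = 0.516063... → 0.5161.

0.5161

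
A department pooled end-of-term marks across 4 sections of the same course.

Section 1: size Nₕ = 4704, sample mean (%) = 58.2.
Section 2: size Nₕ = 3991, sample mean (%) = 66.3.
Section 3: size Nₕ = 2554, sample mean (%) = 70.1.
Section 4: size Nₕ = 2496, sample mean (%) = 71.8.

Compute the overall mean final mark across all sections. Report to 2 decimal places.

65.23

N = 4704 + 3991 + 2554 + 2496 = 13745.
Overall mean = Σ (Nₕ/N)·x̄ₕ — weight by population share, not a simple average.
Σ Nₕx̄ₕ = 4704·58.2 + 3991·66.3 + 2554·70.1 + 2496·71.8 = 273772.8 + 264603.3 + 179035.4 + 179212.8 = 896624.3.
Divide by N: 896624.3 / 13745 = 65.2328... → 65.23.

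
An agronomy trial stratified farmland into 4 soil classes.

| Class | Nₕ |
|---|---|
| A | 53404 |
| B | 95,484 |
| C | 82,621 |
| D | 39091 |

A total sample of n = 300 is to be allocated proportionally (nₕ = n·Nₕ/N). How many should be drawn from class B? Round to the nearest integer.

106

Share of class B = 95484/270600 = 0.35286.
Allocate 300 × 0.35286 = 105.858... → 106.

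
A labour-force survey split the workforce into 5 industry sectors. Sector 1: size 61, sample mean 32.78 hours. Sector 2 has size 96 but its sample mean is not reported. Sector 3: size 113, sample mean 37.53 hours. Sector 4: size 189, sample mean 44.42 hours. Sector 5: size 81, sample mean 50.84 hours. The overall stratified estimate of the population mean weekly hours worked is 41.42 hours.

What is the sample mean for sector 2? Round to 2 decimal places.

37.63

Σ Nₕx̄ₕ = N·μ, so 96·x̄_2 = 540·41.42 − (61·32.78 + 113·37.53 + 189·44.42 + 81·50.84).
= 22366.8 − 18753.89 = 3612.91.
x̄_2 = 3612.91 / 96 = 37.6345... → 37.63.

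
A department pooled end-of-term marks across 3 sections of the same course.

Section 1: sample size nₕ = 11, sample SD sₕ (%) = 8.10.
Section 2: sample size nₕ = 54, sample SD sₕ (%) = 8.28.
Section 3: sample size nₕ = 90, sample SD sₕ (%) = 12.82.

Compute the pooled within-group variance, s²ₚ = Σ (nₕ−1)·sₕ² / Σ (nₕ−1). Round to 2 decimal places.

1: (11−1)·8.10² = 10·65.61 = 656.1
2: (54−1)·8.28² = 53·68.5584 = 3633.5952
3: (90−1)·12.82² = 89·164.3524 = 14627.3636
Numerator = 18917.0588; denominator = Σ(nₕ−1) = 152.
s²ₚ = 18917.0588/152 = 124.4543... → 124.45.

124.45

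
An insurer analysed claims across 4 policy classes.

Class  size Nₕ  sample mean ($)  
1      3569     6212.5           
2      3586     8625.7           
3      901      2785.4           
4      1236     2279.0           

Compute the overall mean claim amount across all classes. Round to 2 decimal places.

N = 9292; weights Wₕ = Nₕ/N = (0.3841, 0.3859, 0.0970, 0.1330).
x̄_st = Σ Wₕ·x̄ₕ = 0.3841·6212.5 + 0.3859·8625.7 + 0.0970·2785.4 + 0.1330·2279.0 ≈ 6288.2762...
→ 6288.28.

6288.28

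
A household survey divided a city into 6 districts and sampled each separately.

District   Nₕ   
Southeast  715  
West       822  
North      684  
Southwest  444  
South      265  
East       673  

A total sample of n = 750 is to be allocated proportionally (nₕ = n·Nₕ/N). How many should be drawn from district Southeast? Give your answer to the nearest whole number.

149

Share of district Southeast = 715/3603 = 0.19845.
Allocate 750 × 0.19845 = 148.834... → 149.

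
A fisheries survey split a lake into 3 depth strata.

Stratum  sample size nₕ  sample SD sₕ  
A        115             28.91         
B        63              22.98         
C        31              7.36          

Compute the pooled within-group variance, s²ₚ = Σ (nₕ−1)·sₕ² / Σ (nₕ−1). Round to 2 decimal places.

629.35

A: (115−1)·28.91² = 114·835.7881 = 95279.8434
B: (63−1)·22.98² = 62·528.0804 = 32740.9848
C: (31−1)·7.36² = 30·54.1696 = 1625.088
Numerator = 129645.9162; denominator = Σ(nₕ−1) = 206.
s²ₚ = 129645.9162/206 = 629.3491... → 629.35.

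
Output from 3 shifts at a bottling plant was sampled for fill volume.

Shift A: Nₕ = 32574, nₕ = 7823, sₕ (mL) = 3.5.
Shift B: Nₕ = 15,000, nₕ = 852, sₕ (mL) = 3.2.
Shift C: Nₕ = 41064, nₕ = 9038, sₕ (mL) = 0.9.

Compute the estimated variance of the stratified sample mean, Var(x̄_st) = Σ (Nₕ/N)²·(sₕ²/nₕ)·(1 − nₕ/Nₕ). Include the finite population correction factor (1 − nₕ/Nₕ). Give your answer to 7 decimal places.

N = 88638; Wₕ = Nₕ/N.
shift A: (32574/88638)²·3.5²/7823·(1 − 7823/32574) = 0.0001606892
shift B: (15000/88638)²·3.2²/852·(1 − 852/15000) = 0.0003246435
shift C: (41064/88638)²·0.9²/9038·(1 − 9038/41064) = 0.0000150016
Sum = 0.0005003343 → 0.0005003.

0.0005003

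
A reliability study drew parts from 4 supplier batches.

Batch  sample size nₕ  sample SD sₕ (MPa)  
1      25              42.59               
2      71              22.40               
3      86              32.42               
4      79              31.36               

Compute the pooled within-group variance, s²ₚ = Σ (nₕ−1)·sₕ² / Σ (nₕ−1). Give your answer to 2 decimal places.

952.16

1: (25−1)·42.59² = 24·1813.9081 = 43533.7944
2: (71−1)·22.40² = 70·501.76 = 35123.2
3: (86−1)·32.42² = 85·1051.0564 = 89339.794
4: (79−1)·31.36² = 78·983.4496 = 76709.0688
Numerator = 244705.8572; denominator = Σ(nₕ−1) = 257.
s²ₚ = 244705.8572/257 = 952.1629... → 952.16.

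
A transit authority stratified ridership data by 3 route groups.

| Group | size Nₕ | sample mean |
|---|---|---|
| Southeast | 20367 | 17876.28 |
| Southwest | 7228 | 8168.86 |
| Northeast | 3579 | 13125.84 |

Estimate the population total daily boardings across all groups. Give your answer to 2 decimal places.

470108096.20

Population total = Σ Nₕ·x̄ₕ (each stratum's size times its mean).
20367·17876.28 + 7228·8168.86 + 3579·13125.84 = 364086194.76 + 59044520.08 + 46977381.36 = 470108096.20.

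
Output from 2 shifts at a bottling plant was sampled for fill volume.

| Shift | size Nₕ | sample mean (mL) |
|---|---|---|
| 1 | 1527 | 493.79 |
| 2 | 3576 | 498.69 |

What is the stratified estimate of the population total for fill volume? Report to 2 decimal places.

Population total = Σ Nₕ·x̄ₕ (each stratum's size times its mean).
1527·493.79 + 3576·498.69 = 754017.33 + 1783315.44 = 2537332.77.

2537332.77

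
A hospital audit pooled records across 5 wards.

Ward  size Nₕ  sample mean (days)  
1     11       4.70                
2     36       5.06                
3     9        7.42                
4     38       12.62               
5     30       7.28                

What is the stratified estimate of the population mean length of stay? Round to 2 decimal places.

8.05

N = 124; weights Wₕ = Nₕ/N = (0.0887, 0.2903, 0.0726, 0.3065, 0.2419).
x̄_st = Σ Wₕ·x̄ₕ = 0.0887·4.70 + 0.2903·5.06 + 0.0726·7.42 + 0.3065·12.62 + 0.2419·7.28 ≈ 8.0532...
→ 8.05.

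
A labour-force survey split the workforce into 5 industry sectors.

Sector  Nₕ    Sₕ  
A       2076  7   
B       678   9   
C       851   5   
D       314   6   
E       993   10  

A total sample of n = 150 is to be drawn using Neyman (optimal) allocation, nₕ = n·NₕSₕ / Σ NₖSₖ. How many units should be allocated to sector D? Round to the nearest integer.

8

A: NₕSₕ = 2076·7 = 14532
B: NₕSₕ = 678·9 = 6102
C: NₕSₕ = 851·5 = 4255
D: NₕSₕ = 314·6 = 1884
E: NₕSₕ = 993·10 = 9930
Σ NₕSₕ = 36703.
n_D = 150·1884/36703 = 7.700... → 8.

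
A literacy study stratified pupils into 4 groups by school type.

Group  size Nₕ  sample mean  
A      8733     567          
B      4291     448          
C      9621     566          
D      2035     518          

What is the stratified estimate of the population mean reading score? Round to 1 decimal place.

N = 8733 + 4291 + 9621 + 2035 = 24680.
The stratified mean weights each stratum mean by its population share Nₕ/N.
Σ Nₕx̄ₕ = 8733·567 + 4291·448 + 9621·566 + 2035·518 = 4951611 + 1922368 + 5445486 + 1054130 = 13373595.
Divide by N: 13373595 / 24680 = 541.880... → 541.9.

541.9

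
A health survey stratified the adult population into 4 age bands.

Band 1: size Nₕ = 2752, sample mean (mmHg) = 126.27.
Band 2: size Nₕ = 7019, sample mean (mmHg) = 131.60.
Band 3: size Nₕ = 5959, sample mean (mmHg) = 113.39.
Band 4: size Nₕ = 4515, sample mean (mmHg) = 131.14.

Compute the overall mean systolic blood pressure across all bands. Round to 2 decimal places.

N = 2752 + 7019 + 5959 + 4515 = 20245.
Overall mean = Σ (Nₕ/N)·x̄ₕ — weight by population share, not a simple average.
Σ Nₕx̄ₕ = 2752·126.27 + 7019·131.60 + 5959·113.39 + 4515·131.14 = 347495.04 + 923700.4 + 675691.01 + 592097.1 = 2538983.55.
Divide by N: 2538983.55 / 20245 = 125.4129... → 125.41.

125.41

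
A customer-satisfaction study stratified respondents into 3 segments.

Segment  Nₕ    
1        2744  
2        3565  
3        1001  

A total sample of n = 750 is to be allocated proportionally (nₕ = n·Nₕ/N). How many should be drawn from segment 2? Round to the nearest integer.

366

Share of segment 2 = 3565/7310 = 0.48769.
Allocate 750 × 0.48769 = 365.766... → 366.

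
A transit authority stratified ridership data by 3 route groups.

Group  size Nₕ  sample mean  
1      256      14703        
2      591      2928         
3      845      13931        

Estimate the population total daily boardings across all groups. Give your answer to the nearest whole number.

Population total = Σ Nₕ·x̄ₕ (each stratum's size times its mean).
256·14703 + 591·2928 + 845·13931 = 3763968 + 1730448 + 11771695 = 17266111.

17266111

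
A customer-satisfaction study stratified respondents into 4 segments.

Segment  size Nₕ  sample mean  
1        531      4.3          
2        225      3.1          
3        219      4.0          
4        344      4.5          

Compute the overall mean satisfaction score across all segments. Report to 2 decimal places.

4.10

N = 531 + 225 + 219 + 344 = 1319.
The stratified mean weights each stratum mean by its population share Nₕ/N.
Σ Nₕx̄ₕ = 531·4.3 + 225·3.1 + 219·4.0 + 344·4.5 = 2283.3 + 697.5 + 876 + 1548 = 5404.8.
Divide by N: 5404.8 / 1319 = 4.0976... → 4.10.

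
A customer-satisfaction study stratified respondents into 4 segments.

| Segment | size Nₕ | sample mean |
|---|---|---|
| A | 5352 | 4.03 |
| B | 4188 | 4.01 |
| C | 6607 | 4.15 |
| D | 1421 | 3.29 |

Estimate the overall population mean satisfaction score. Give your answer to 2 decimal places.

4.01

N = 5352 + 4188 + 6607 + 1421 = 17568.
The stratified mean weights each stratum mean by its population share Nₕ/N.
Σ Nₕx̄ₕ = 5352·4.03 + 4188·4.01 + 6607·4.15 + 1421·3.29 = 21568.56 + 16793.88 + 27419.05 + 4675.09 = 70456.58.
Divide by N: 70456.58 / 17568 = 4.0105... → 4.01.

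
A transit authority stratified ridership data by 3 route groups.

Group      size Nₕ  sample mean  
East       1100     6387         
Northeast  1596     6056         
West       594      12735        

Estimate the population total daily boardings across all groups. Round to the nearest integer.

24255666

East: 1100·6387 = 7025700
Northeast: 1596·6056 = 9665376
West: 594·12735 = 7564590
τ̂ = Σ Nₕx̄ₕ = 24255666.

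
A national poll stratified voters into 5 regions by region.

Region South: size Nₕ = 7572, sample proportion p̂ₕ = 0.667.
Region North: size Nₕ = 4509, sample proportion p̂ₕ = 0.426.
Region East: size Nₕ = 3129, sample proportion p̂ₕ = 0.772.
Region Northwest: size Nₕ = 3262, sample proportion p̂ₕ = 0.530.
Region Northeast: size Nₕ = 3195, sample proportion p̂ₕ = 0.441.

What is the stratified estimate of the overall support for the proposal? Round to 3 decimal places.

N = 7572 + 4509 + 3129 + 3262 + 3195 = 21667.
Overall proportion = Σ (Nₕ/N)·p̂ₕ.
Σ Nₕp̂ₕ = 5050.524 + 1920.834 + 2415.588 + 1728.86 + 1408.995 = 12524.801.
12524.801 / 21667 = 0.57806... → 0.578.

0.578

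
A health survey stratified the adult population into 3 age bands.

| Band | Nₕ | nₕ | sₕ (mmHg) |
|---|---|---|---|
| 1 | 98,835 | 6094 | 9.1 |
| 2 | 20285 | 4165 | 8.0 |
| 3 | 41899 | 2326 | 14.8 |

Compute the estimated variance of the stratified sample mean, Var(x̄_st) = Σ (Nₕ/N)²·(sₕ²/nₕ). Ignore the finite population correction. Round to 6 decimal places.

0.011740

N = 161019. Term for each stratum: Wₕ²sₕ²/nₕ.
Var(x̄_st) = 0.005119737 + 0.000243871 + 0.006376271 = 0.011739879 → 0.011740.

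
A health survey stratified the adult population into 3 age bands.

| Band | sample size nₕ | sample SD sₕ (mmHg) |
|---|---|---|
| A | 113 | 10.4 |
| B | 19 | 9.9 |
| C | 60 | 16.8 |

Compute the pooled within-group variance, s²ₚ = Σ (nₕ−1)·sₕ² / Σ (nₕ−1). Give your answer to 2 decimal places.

161.54

Degrees of freedom: 112 + 18 + 59 = 189.
Σ(nₕ−1)sₕ² = 112·108.16 + 18·98.01 + 59·282.24 = 30530.26.
s²ₚ = 30530.26 / 189 = 161.5358... → 161.54.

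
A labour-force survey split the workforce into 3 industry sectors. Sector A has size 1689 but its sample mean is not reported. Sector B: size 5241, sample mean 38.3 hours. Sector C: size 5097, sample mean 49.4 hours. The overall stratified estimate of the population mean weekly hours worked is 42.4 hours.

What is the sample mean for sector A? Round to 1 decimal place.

34.0

N = 1689 + 5241 + 5097 = 12027.
Overall total = μ·N = 42.4·12027 = 509944.8.
Subtract the known strata: 5241·38.3 + 5097·49.4 = 452522.1.
Remaining total for sector A: 509944.8 − 452522.1 = 57422.7.
Divide by its size: 57422.7 / 1689 = 33.998... → 34.0.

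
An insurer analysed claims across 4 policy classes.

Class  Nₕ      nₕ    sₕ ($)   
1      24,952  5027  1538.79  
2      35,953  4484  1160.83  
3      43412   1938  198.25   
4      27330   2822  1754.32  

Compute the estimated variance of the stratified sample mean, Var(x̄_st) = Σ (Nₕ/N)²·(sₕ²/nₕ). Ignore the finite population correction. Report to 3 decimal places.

88.543

N = 131647; Wₕ = Nₕ/N.
class 1: (24952/131647)²·1538.79²/5027 = 16.921491
class 2: (35953/131647)²·1160.83²/4484 = 22.414032
class 3: (43412/131647)²·198.25²/1938 = 2.205313
class 4: (27330/131647)²·1754.32²/2822 = 47.002174
Sum = 88.543010 → 88.543.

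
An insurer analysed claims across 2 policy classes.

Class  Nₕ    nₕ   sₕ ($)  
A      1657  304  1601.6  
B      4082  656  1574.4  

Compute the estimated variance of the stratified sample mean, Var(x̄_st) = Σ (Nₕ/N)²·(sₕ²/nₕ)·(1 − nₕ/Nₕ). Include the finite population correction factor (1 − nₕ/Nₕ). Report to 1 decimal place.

N = 5739; Wₕ = Nₕ/N.
class A: (1657/5739)²·1601.6²/304·(1 − 304/1657) = 574.3576
class B: (4082/5739)²·1574.4²/656·(1 − 656/4082) = 1604.4058
Sum = 2178.7635 → 2178.8.

2178.8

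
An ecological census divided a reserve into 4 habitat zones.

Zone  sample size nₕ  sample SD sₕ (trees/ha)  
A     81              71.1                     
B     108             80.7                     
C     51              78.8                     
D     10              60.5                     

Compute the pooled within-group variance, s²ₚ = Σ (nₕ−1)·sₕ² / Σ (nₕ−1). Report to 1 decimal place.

5872.6

Degrees of freedom: 80 + 107 + 50 + 9 = 246.
Σ(nₕ−1)sₕ² = 80·5055.21 + 107·6512.49 + 50·6209.44 + 9·3660.25 = 1444667.48.
s²ₚ = 1444667.48 / 246 = 5872.632... → 5872.6.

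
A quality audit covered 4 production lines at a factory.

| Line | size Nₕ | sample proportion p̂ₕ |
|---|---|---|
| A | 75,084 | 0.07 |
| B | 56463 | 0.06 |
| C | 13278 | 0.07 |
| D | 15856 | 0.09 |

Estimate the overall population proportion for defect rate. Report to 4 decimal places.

Wₕ = Nₕ/N with N = 160681: 0.4673, 0.3514, 0.0826, 0.0987.
p̂_st = 0.4673·0.07 + 0.3514·0.06 + 0.0826·0.07 + 0.0987·0.09 ≈ 0.068460... → 0.0685.

0.0685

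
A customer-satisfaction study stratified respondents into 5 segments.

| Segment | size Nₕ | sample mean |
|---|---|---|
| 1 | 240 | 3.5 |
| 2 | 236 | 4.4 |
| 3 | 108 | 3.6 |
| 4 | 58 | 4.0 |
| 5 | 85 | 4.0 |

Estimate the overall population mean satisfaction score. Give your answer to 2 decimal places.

3.91

x̄_st = (Σ Nₕx̄ₕ) / (Σ Nₕ) = (240·3.5 + 236·4.4 + 108·3.6 + 58·4.0 + 85·4.0) / 727
= 2839.2 / 727 = 3.9054... → 3.91.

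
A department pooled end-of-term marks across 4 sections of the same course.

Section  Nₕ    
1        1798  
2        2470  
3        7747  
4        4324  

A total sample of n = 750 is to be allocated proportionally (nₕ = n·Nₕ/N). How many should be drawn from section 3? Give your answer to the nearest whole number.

Share of section 3 = 7747/16339 = 0.47414.
Allocate 750 × 0.47414 = 355.606... → 356.

356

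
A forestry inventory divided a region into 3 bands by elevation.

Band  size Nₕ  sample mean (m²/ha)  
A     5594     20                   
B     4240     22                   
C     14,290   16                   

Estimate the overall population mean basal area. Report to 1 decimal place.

18.0

x̄_st = (Σ Nₕx̄ₕ) / (Σ Nₕ) = (5594·20 + 4240·22 + 14290·16) / 24124
= 433800 / 24124 = 17.982... → 18.0.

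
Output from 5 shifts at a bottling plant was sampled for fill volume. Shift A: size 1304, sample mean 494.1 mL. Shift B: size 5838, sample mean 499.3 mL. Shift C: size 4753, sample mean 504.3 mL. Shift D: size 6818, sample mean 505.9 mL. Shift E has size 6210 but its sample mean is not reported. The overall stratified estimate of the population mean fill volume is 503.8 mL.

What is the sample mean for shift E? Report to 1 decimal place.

507.4

N = 1304 + 5838 + 4753 + 6818 + 6210 = 24923.
Overall total = μ·N = 503.8·24923 = 12556207.4.
Subtract the known strata: 1304·494.1 + 5838·499.3 + 4753·504.3 + 6818·505.9 = 9405383.9.
Remaining total for shift E: 12556207.4 − 9405383.9 = 3150823.5.
Divide by its size: 3150823.5 / 6210 = 507.379... → 507.4.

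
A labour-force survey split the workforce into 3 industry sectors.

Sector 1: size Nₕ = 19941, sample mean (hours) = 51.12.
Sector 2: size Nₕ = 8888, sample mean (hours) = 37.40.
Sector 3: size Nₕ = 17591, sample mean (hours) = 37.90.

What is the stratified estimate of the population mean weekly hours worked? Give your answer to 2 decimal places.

N = 46420; weights Wₕ = Nₕ/N = (0.4296, 0.1915, 0.3790).
x̄_st = Σ Wₕ·x̄ₕ = 0.4296·51.12 + 0.1915·37.40 + 0.3790·37.90 ≈ 43.4833...
→ 43.48.

43.48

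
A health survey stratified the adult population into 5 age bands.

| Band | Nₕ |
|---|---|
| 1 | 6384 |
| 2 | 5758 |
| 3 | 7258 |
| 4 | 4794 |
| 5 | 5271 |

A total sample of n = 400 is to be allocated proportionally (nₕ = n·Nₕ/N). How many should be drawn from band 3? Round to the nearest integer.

99

Share of band 3 = 7258/29465 = 0.24633.
Allocate 400 × 0.24633 = 98.530... → 99.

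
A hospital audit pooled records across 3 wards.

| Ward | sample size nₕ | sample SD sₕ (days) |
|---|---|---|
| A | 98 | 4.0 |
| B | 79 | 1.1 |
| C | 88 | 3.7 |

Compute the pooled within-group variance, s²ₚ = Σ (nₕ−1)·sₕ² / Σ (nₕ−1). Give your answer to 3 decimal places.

Degrees of freedom: 97 + 78 + 87 = 262.
Σ(nₕ−1)sₕ² = 97·16 + 78·1.21 + 87·13.69 = 2837.41.
s²ₚ = 2837.41 / 262 = 10.82981... → 10.830.

10.830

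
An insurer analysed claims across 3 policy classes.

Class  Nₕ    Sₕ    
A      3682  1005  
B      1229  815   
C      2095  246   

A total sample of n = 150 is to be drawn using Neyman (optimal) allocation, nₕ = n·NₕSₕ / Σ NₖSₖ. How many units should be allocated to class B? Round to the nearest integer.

29

Σ NₕSₕ = 3682·1005 + 1229·815 + 2095·246 = 5217415.
Share for B: 1001635/5217415 = 0.19198.
n_B = 150 × 0.19198 = 28.797... → 29.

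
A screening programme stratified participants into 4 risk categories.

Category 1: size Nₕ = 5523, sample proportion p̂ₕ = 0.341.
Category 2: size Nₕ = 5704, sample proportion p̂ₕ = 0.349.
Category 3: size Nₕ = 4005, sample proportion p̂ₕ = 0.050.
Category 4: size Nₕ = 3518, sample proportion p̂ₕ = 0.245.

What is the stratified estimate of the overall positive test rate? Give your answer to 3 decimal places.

Wₕ = Nₕ/N with N = 18750: 0.2946, 0.3042, 0.2136, 0.1876.
p̂_st = 0.2946·0.341 + 0.3042·0.349 + 0.2136·0.050 + 0.1876·0.245 ≈ 0.26326... → 0.263.

0.263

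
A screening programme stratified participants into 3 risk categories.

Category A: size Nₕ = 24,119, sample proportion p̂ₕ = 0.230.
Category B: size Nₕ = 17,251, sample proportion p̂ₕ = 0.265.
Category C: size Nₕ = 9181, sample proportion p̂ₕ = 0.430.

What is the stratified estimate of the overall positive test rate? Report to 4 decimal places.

0.2783

N = 24119 + 17251 + 9181 = 50551.
Overall proportion = Σ (Nₕ/N)·p̂ₕ.
Σ Nₕp̂ₕ = 5547.37 + 4571.515 + 3947.83 = 14066.715.
14066.715 / 50551 = 0.278268... → 0.2783.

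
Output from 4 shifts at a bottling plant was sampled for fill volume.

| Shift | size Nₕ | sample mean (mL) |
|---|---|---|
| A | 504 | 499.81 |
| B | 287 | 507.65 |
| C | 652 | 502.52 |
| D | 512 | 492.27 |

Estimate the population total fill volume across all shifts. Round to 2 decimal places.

A: 504·499.81 = 251904.24
B: 287·507.65 = 145695.55
C: 652·502.52 = 327643.04
D: 512·492.27 = 252042.24
τ̂ = Σ Nₕx̄ₕ = 977285.07.

977285.07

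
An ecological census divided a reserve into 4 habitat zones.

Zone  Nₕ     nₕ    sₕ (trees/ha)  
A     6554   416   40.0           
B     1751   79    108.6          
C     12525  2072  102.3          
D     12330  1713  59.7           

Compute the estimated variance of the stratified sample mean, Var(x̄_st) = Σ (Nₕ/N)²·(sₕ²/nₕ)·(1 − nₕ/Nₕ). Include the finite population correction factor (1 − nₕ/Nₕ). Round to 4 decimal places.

N = 33160; Wₕ = Nₕ/N.
zone A: (6554/33160)²·40.0²/416·(1 − 416/6554) = 0.1407119
zone B: (1751/33160)²·108.6²/79·(1 − 79/1751) = 0.3974898
zone C: (12525/33160)²·102.3²/2072·(1 − 2072/12525) = 0.6013830
zone D: (12330/33160)²·59.7²/1713·(1 − 1713/12330) = 0.2477007
Sum = 1.3872853 → 1.3873.

1.3873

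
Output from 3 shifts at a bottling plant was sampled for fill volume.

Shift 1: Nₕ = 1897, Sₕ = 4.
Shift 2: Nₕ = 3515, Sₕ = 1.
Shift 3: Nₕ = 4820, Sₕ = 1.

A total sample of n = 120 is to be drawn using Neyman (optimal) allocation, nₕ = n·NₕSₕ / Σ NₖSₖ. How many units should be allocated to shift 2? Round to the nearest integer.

1: NₕSₕ = 1897·4 = 7588
2: NₕSₕ = 3515·1 = 3515
3: NₕSₕ = 4820·1 = 4820
Σ NₕSₕ = 15923.
n_2 = 120·3515/15923 = 26.490... → 26.

26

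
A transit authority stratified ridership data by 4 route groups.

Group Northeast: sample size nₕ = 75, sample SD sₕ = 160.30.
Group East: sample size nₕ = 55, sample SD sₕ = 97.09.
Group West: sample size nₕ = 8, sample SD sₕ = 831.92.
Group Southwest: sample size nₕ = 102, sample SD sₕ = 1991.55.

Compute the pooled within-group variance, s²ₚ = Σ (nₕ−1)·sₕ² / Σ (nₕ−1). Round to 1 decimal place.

Degrees of freedom: 74 + 54 + 7 + 101 = 236.
Σ(nₕ−1)sₕ² = 74·25696.09 + 54·9426.4681 + 7·692090.8864 + 101·3966271.4025 = 407848587.7947.
s²ₚ = 407848587.7947 / 236 = 1728171.982... → 1728172.0.

1728172.0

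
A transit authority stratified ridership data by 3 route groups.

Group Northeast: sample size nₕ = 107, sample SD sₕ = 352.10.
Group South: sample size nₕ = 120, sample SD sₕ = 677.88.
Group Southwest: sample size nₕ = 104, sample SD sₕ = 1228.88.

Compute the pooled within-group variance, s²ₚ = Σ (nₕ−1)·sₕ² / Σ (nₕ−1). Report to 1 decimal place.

Degrees of freedom: 106 + 119 + 103 = 328.
Σ(nₕ−1)sₕ² = 106·123974.41 + 119·459521.2944 + 103·1510146.0544 = 223369365.0968.
s²ₚ = 223369365.0968 / 328 = 681004.162... → 681004.2.

681004.2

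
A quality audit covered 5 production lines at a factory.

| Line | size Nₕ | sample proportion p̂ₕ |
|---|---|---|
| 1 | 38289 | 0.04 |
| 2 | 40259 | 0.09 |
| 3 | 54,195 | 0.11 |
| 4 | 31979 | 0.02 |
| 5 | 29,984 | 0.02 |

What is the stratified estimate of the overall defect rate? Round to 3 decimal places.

0.063

Wₕ = Nₕ/N with N = 194706: 0.1967, 0.2068, 0.2783, 0.1642, 0.1540.
p̂_st = 0.1967·0.04 + 0.2068·0.09 + 0.2783·0.11 + 0.1642·0.02 + 0.1540·0.02 ≈ 0.06346... → 0.063.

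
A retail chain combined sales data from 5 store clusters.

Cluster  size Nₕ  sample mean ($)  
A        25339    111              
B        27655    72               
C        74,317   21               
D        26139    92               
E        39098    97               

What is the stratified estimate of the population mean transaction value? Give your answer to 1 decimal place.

N = 192548; weights Wₕ = Nₕ/N = (0.1316, 0.1436, 0.3860, 0.1358, 0.2031).
x̄_st = Σ Wₕ·x̄ₕ = 0.1316·111 + 0.1436·72 + 0.3860·21 + 0.1358·92 + 0.2031·97 ≈ 65.240...
→ 65.2.

65.2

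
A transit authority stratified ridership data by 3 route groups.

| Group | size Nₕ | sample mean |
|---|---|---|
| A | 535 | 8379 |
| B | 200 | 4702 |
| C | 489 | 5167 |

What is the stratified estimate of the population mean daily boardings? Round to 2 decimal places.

N = 1224; weights Wₕ = Nₕ/N = (0.4371, 0.1634, 0.3995).
x̄_st = Σ Wₕ·x̄ₕ = 0.4371·8379 + 0.1634·4702 + 0.3995·5167 ≈ 6494.9575...
→ 6494.96.

6494.96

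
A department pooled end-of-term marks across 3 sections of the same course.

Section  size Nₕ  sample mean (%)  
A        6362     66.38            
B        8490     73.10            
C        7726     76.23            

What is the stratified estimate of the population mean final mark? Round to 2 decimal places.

x̄_st = (Σ Nₕx̄ₕ) / (Σ Nₕ) = (6362·66.38 + 8490·73.10 + 7726·76.23) / 22578
= 1631881.54 / 22578 = 72.2775... → 72.28.

72.28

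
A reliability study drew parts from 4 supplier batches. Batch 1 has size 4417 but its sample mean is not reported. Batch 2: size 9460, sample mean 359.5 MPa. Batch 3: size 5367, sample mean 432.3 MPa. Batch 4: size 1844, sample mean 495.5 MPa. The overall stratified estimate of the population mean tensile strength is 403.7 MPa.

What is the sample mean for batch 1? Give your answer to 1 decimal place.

Σ Nₕx̄ₕ = N·μ, so 4417·x̄_1 = 21088·403.7 − (9460·359.5 + 5367·432.3 + 1844·495.5).
= 8513225.6 − 6634726.1 = 1878499.5.
x̄_1 = 1878499.5 / 4417 = 425.289... → 425.3.

425.3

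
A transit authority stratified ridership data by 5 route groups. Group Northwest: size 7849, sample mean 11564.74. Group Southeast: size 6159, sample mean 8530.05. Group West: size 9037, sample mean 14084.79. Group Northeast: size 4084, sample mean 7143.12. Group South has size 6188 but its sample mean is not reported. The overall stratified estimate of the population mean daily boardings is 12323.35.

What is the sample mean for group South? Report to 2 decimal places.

17907.58

Σ Nₕx̄ₕ = N·μ, so 6188·x̄_South = 33317·12323.35 − (7849·11564.74 + 6159·8530.05 + 9037·14084.79 + 4084·7143.12).
= 410577051.95 − 299764971.52 = 110812080.43.
x̄_South = 110812080.43 / 6188 = 17907.5760... → 17907.58.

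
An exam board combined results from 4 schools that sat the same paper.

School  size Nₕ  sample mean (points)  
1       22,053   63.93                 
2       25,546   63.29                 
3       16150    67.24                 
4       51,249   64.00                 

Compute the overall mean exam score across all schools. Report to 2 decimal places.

N = 22053 + 25546 + 16150 + 51249 = 114998.
Weight each subgroup mean by Nₕ/N and sum.
Σ Nₕx̄ₕ = 22053·63.93 + 25546·63.29 + 16150·67.24 + 51249·64.00 = 1409848.29 + 1616806.34 + 1085926 + 3279936 = 7392516.63.
Divide by N: 7392516.63 / 114998 = 64.2839... → 64.28.

64.28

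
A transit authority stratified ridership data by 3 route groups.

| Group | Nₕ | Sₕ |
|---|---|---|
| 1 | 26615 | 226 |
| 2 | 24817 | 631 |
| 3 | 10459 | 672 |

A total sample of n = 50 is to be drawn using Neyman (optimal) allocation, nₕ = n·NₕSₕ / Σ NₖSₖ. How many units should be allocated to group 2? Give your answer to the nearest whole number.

Σ NₕSₕ = 26615·226 + 24817·631 + 10459·672 = 28702965.
Share for 2: 15659527/28702965 = 0.54557.
n_2 = 50 × 0.54557 = 27.279... → 27.

27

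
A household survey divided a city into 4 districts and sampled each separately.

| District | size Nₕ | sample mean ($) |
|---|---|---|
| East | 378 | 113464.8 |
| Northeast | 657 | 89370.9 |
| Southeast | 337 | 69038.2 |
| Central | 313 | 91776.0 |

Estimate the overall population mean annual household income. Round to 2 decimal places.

N = 1685; weights Wₕ = Nₕ/N = (0.2243, 0.3899, 0.2000, 0.1858).
x̄_st = Σ Wₕ·x̄ₕ = 0.2243·113464.8 + 0.3899·89370.9 + 0.2000·69038.2 + 0.1858·91776.0 ≈ 91156.1645...
→ 91156.16.

91156.16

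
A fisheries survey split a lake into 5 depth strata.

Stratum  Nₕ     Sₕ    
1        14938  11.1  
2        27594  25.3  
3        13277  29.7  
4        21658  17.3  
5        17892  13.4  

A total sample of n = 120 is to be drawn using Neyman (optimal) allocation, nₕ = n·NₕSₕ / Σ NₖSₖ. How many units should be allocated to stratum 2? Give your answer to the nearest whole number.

45

Σ NₕSₕ = 14938·11.1 + 27594·25.3 + 13277·29.7 + 21658·17.3 + 17892·13.4 = 1872703.1.
Share for 2: 698128.2/1872703.1 = 0.37279.
n_2 = 120 × 0.37279 = 44.735... → 45.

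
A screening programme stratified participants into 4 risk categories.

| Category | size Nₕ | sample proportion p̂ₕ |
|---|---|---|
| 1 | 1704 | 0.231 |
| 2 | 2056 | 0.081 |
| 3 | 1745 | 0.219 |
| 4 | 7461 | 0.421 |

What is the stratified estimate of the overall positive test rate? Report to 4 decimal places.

0.3149

N = 1704 + 2056 + 1745 + 7461 = 12966.
Overall proportion = Σ (Nₕ/N)·p̂ₕ.
Σ Nₕp̂ₕ = 393.624 + 166.536 + 382.155 + 3141.081 = 4083.396.
4083.396 / 12966 = 0.314931... → 0.3149.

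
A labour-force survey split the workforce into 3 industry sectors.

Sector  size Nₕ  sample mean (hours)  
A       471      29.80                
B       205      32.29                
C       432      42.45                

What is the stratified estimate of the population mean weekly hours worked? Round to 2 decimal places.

N = 471 + 205 + 432 = 1108.
Overall mean = Σ (Nₕ/N)·x̄ₕ — weight by population share, not a simple average.
Σ Nₕx̄ₕ = 471·29.80 + 205·32.29 + 432·42.45 = 14035.8 + 6619.45 + 18338.4 = 38993.65.
Divide by N: 38993.65 / 1108 = 35.1928... → 35.19.

35.19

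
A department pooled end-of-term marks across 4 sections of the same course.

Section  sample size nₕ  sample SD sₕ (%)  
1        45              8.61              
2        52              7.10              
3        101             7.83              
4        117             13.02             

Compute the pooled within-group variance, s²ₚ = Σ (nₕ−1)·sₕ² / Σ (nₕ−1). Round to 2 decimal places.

101.70

Degrees of freedom: 44 + 51 + 100 + 116 = 311.
Σ(nₕ−1)sₕ² = 44·74.1321 + 51·50.41 + 100·61.3089 + 116·169.5204 = 31627.9788.
s²ₚ = 31627.9788 / 311 = 101.6977... → 101.70.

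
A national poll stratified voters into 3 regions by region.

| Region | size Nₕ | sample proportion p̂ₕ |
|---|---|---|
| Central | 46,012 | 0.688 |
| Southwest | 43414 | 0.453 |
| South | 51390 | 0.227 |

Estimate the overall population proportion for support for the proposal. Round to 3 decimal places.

0.447

N = 46012 + 43414 + 51390 = 140816.
Overall proportion = Σ (Nₕ/N)·p̂ₕ.
Σ Nₕp̂ₕ = 31656.256 + 19666.542 + 11665.53 = 62988.328.
62988.328 / 140816 = 0.44731... → 0.447.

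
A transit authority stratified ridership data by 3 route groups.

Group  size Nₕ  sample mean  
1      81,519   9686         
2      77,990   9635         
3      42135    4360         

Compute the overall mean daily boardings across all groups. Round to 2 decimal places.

8553.37

N = 81519 + 77990 + 42135 = 201644.
Weight each subgroup mean by Nₕ/N and sum.
Σ Nₕx̄ₕ = 81519·9686 + 77990·9635 + 42135·4360 = 789593034 + 751433650 + 183708600 = 1724735284.
Divide by N: 1724735284 / 201644 = 8553.3677... → 8553.37.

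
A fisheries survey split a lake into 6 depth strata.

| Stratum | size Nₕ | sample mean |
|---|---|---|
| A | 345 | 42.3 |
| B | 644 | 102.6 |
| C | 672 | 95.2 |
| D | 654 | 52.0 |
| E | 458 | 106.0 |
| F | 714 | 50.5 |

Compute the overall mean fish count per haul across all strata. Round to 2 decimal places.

N = 345 + 644 + 672 + 654 + 458 + 714 = 3487.
The stratified mean weights each stratum mean by its population share Nₕ/N.
Σ Nₕx̄ₕ = 345·42.3 + 644·102.6 + 672·95.2 + 654·52.0 + 458·106.0 + 714·50.5 = 14593.5 + 66074.4 + 63974.4 + 34008 + 48548 + 36057 = 263255.3.
Divide by N: 263255.3 / 3487 = 75.4962... → 75.50.

75.50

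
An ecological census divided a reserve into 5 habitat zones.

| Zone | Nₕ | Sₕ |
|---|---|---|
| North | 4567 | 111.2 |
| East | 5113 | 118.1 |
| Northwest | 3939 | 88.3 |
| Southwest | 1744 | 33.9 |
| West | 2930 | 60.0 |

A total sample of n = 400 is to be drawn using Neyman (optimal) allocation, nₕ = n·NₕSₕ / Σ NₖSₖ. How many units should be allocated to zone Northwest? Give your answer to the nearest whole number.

82

Σ NₕSₕ = 4567·111.2 + 5113·118.1 + 3939·88.3 + 1744·33.9 + 2930·60.0 = 1694431.
Share for Northwest: 347813.7/1694431 = 0.20527.
n_Northwest = 400 × 0.20527 = 82.107... → 82.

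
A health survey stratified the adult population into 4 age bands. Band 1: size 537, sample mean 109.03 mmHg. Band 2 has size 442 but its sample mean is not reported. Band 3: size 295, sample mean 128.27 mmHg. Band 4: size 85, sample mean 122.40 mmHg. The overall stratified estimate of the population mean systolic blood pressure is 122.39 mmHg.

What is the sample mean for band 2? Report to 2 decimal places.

Σ Nₕx̄ₕ = N·μ, so 442·x̄_2 = 1359·122.39 − (537·109.03 + 295·128.27 + 85·122.40).
= 166328.01 − 106792.76 = 59535.25.
x̄_2 = 59535.25 / 442 = 134.6951... → 134.70.

134.70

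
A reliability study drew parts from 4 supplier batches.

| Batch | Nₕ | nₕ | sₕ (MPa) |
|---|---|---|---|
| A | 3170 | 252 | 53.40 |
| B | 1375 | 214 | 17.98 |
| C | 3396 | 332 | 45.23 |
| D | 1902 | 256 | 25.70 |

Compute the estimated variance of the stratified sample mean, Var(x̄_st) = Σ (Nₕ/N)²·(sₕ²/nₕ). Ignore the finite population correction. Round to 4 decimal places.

N = 9843; Wₕ = Nₕ/N.
batch A: (3170/9843)²·53.40²/252 = 1.1736687
batch B: (1375/9843)²·17.98²/214 = 0.0294792
batch C: (3396/9843)²·45.23²/332 = 0.7334922
batch D: (1902/9843)²·25.70²/256 = 0.0963368
Sum = 2.0329769 → 2.0330.

2.0330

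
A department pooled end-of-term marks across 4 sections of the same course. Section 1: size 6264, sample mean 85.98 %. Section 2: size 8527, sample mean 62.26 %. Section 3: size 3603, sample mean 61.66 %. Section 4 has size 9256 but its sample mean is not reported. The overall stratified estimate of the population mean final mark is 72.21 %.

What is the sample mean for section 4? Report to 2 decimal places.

Σ Nₕx̄ₕ = N·μ, so 9256·x̄_4 = 27650·72.21 − (6264·85.98 + 8527·62.26 + 3603·61.66).
= 1996606.5 − 1291630.72 = 704975.78.
x̄_4 = 704975.78 / 9256 = 76.1642... → 76.16.

76.16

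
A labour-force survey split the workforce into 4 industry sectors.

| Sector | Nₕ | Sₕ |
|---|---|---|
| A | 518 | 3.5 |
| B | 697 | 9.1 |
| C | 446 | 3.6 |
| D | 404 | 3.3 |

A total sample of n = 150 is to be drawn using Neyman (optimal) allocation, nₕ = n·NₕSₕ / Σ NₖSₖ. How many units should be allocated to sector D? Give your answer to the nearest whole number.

A: NₕSₕ = 518·3.5 = 1813
B: NₕSₕ = 697·9.1 = 6342.7
C: NₕSₕ = 446·3.6 = 1605.6
D: NₕSₕ = 404·3.3 = 1333.2
Σ NₕSₕ = 11094.5.
n_D = 150·1333.2/11094.5 = 18.025... → 18.

18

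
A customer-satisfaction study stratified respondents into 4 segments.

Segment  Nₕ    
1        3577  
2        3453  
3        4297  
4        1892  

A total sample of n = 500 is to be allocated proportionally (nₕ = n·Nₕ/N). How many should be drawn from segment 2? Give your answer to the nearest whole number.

N = 3577 + 3453 + 4297 + 1892 = 13219.
n_2 = 500·3453/13219 = 130.607... → 131.

131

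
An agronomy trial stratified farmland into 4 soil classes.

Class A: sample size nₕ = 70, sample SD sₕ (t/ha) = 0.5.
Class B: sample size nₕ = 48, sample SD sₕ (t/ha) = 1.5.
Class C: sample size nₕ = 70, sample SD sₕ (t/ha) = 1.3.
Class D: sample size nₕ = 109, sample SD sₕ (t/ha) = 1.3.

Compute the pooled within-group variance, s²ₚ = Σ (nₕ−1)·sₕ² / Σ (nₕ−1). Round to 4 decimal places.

1.4407

A: (70−1)·0.5² = 69·0.25 = 17.25
B: (48−1)·1.5² = 47·2.25 = 105.75
C: (70−1)·1.3² = 69·1.69 = 116.61
D: (109−1)·1.3² = 108·1.69 = 182.52
Numerator = 422.13; denominator = Σ(nₕ−1) = 293.
s²ₚ = 422.13/293 = 1.440717... → 1.4407.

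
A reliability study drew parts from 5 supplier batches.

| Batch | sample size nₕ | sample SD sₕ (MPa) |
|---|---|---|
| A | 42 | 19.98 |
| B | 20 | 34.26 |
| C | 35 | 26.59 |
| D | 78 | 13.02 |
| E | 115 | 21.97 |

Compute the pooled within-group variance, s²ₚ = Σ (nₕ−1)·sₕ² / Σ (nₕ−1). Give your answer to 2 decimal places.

458.90

Degrees of freedom: 41 + 19 + 34 + 77 + 114 = 285.
Σ(nₕ−1)sₕ² = 41·399.2004 + 19·1173.7476 + 34·707.0281 + 77·169.5204 + 114·482.6809 = 130786.0696.
s²ₚ = 130786.0696 / 285 = 458.8985... → 458.90.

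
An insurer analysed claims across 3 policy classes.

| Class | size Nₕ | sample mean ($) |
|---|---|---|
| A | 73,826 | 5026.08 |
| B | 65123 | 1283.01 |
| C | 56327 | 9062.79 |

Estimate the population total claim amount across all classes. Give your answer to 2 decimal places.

Population total = Σ Nₕ·x̄ₕ (each stratum's size times its mean).
73826·5026.08 + 65123·1283.01 + 56327·9062.79 = 371055382.08 + 83553460.23 + 510479772.33 = 965088614.64.

965088614.64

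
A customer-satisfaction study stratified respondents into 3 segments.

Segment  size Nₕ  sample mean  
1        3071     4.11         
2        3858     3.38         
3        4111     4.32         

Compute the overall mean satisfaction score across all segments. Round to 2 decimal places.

3.93

N = 11040; weights Wₕ = Nₕ/N = (0.2782, 0.3495, 0.3724).
x̄_st = Σ Wₕ·x̄ₕ = 0.2782·4.11 + 0.3495·3.38 + 0.3724·4.32 ≈ 3.9331...
→ 3.93.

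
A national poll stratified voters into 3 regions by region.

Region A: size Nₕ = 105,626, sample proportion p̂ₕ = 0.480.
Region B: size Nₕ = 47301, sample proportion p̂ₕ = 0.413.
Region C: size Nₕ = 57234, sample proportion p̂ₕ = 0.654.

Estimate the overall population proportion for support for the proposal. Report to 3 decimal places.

N = 105626 + 47301 + 57234 = 210161.
Overall proportion = Σ (Nₕ/N)·p̂ₕ.
Σ Nₕp̂ₕ = 50700.48 + 19535.313 + 37431.036 = 107666.829.
107666.829 / 210161 = 0.51231... → 0.512.

0.512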